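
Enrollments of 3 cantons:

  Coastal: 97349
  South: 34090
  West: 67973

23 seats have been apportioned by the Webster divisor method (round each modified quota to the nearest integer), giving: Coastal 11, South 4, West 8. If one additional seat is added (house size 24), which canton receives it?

Priority for the next seat is population ÷ (current seats + 0.5).
Priorities: Coastal 8465.130, South 7575.556, West 7996.824.
Highest priority: Coastal.

Coastal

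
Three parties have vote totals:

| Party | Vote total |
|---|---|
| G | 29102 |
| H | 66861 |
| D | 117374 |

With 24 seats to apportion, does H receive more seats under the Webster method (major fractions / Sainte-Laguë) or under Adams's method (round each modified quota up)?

Webster

Webster: G 3, H 8, D 13.
Adams: G 4, H 7, D 13.
H gets 8 under Webster and 7 under Adams.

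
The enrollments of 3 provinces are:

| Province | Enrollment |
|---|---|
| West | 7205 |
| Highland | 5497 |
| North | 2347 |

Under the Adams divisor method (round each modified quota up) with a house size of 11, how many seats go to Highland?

Standard divisor 15049/11 ≈ 1368.091; standard quotas: West 5.266, Highland 4.018, North 1.716.
Rounding up gives 6, 5, 2 = 13 seats, so the divisor must be adjusted.
With modified divisor 1600: modified quotas West 4.503, Highland 3.436, North 1.467.
Rounding up: West 5, Highland 4, North 2 (total 11).
Highland receives 4.

4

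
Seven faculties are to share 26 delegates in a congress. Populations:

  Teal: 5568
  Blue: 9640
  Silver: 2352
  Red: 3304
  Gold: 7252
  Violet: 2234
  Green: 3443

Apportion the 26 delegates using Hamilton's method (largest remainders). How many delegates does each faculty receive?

The standard divisor is 33793/26 ≈ 1299.731.
Standard quotas: Teal 4.2840, Blue 7.4169, Silver 1.8096, Red 2.5421, Gold 5.5796, Violet 1.7188, Green 2.6490.
Lower quotas: Teal 4, Blue 7, Silver 1, Red 2, Gold 5, Violet 1, Green 2 (sum 22, leaving 4 seats).
Remainders in descending order: Silver 0.8096, Violet 0.7188, Green 0.6490, Gold 0.5796, Red 0.5421, Blue 0.4169, Teal 0.2840.
The surplus seats go to Silver, Violet, Green, Gold.

Teal: 4, Blue: 7, Silver: 2, Red: 2, Gold: 6, Violet: 2, Green: 3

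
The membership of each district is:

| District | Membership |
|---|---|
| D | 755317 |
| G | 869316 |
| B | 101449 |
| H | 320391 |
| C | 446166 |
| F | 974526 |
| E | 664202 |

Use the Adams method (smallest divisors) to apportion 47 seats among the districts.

Standard divisor 4131367/47 ≈ 87901.426; standard quotas: D 8.593, G 9.890, B 1.154, H 3.645, C 5.076, F 11.087, E 7.556.
Rounding up gives 9, 10, 2, 4, 6, 12, 8 = 51 seats, so the divisor must be adjusted.
With modified divisor 95700: modified quotas D 7.893, G 9.084, B 1.060, H 3.348, C 4.662, F 10.183, E 6.940.
Rounding up: D 8, G 10, B 2, H 4, C 5, F 11, E 7 (total 47).

D=8, G=10, B=2, H=4, C=5, F=11, E=7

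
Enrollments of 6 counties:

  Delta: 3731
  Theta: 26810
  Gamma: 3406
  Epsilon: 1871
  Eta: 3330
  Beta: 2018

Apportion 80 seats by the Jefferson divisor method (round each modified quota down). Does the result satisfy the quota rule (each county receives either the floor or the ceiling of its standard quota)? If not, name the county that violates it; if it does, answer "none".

Standard quotas: Delta 7.251, Theta 52.101, Gamma 6.619, Epsilon 3.636, Eta 6.471, Beta 3.922.
Jefferson allocation: Delta 7, Theta 54, Gamma 6, Epsilon 3, Eta 6, Beta 4.
Theta has quota 52.101 (lower 52, upper 53) but receives 54 — outside the quota interval.

Theta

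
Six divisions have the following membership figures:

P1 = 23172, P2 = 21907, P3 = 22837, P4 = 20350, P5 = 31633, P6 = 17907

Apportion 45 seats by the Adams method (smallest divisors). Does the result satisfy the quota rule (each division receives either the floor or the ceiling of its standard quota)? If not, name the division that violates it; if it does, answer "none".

Standard quotas: P1 7.567, P2 7.154, P3 7.457, P4 6.645, P5 10.330, P6 5.847.
Adams allocation: P1 8, P2 7, P3 7, P4 7, P5 10, P6 6.
Every allocation lies between the lower and upper quota.

none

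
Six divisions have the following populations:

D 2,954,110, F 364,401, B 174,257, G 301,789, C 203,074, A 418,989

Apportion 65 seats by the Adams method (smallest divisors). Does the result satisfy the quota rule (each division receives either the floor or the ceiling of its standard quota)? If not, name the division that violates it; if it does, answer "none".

D

Standard quotas: D 43.476, F 5.363, B 2.565, G 4.441, C 2.989, A 6.166.
Adams allocation: D 42, F 6, B 3, G 5, C 3, A 6.
D has quota 43.476 (lower 43, upper 44) but receives 42 — outside the quota interval.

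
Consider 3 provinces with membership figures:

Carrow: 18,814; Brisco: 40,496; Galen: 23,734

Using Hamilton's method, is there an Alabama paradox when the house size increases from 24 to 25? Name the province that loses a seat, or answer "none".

none

At 24 seats: Carrow 5, Brisco 12, Galen 7.
At 25 seats: Carrow 6, Brisco 12, Galen 7.
No province's allocation decreased.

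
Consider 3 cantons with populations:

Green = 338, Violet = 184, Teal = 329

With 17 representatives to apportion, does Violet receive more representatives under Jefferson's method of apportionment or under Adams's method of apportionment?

Adams

Jefferson: Green 7, Violet 3, Teal 7.
Adams: Green 7, Violet 4, Teal 6.
Violet gets 3 under Jefferson and 4 under Adams.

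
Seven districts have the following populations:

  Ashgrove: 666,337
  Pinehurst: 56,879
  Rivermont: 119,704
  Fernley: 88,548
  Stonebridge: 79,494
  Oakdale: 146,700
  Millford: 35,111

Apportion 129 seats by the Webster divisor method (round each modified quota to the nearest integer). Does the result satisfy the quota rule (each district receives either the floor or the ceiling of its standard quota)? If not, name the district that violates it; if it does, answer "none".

Standard quotas: Ashgrove 72.065, Pinehurst 6.152, Rivermont 12.946, Fernley 9.577, Stonebridge 8.597, Oakdale 15.866, Millford 3.797.
Webster allocation: Ashgrove 71, Pinehurst 6, Rivermont 13, Fernley 10, Stonebridge 9, Oakdale 16, Millford 4.
Ashgrove has quota 72.065 (lower 72, upper 73) but receives 71 — outside the quota interval.

Ashgrove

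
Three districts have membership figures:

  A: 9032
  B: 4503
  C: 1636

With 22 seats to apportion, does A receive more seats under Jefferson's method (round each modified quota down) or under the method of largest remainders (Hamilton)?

Jefferson: A 14, B 6, C 2.
Hamilton: A 13, B 7, C 2.
A gets 14 under Jefferson and 13 under Hamilton.

Jefferson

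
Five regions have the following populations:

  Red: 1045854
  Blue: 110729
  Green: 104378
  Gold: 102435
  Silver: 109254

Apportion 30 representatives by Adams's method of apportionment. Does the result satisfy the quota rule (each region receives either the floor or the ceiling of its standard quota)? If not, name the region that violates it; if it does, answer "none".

Red

Standard quotas: Red 21.306, Blue 2.256, Green 2.126, Gold 2.087, Silver 2.226.
Adams allocation: Red 20, Blue 3, Green 2, Gold 2, Silver 3.
Red has quota 21.306 (lower 21, upper 22) but receives 20 — outside the quota interval.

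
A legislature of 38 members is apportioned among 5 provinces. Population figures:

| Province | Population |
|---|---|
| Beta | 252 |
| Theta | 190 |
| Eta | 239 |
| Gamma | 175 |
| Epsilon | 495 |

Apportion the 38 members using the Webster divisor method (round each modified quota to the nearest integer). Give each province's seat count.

Beta 7, Theta 5, Eta 7, Gamma 5, Epsilon 14

Standard divisor 1351/38 ≈ 35.553; standard quotas: Beta 7.088, Theta 5.344, Eta 6.722, Gamma 4.922, Epsilon 13.923.
Rounding to the nearest integer gives Beta 7, Theta 5, Eta 7, Gamma 5, Epsilon 14 — total 38, matching the house size, so no adjustment is needed.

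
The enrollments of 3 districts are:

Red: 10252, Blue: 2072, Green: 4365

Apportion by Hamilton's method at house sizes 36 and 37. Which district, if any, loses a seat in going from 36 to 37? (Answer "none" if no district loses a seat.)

At 36 seats: Red 22, Blue 5, Green 9.
At 37 seats: Red 23, Blue 4, Green 10.
Blue drops from 5 to 4.

Blue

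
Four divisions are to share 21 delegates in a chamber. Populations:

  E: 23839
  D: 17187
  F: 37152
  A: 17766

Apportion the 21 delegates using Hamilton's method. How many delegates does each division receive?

Total 95944; standard divisor 95944/21 ≈ 4568.762.
Standard quotas: E 5.2178, D 3.7619, F 8.1317, A 3.8886.
Lower quotas: E 5, D 3, F 8, A 3 (sum 19, leaving 2 seats).
Remainders in descending order: A 0.8886, D 0.7619, E 0.2178, F 0.1317.
The surplus seats go to A, D.

E 5, D 4, F 8, A 4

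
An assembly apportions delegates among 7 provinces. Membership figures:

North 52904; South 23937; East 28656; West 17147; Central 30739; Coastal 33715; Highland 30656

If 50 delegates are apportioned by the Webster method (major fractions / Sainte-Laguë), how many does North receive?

12

Standard divisor 217754/50 ≈ 4355.08; standard quotas: North 12.148, South 5.496, East 6.580, West 3.937, Central 7.058, Coastal 7.742, Highland 7.039.
Rounding to the nearest integer gives North 12, South 5, East 7, West 4, Central 7, Coastal 8, Highland 7 — total 50, matching the house size, so no adjustment is needed.
North receives 12.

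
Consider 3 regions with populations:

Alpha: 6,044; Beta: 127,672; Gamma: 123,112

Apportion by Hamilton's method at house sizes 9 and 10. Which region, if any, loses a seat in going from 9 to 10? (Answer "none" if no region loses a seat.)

none

At 9 seats: Alpha 0, Beta 5, Gamma 4.
At 10 seats: Alpha 0, Beta 5, Gamma 5.
No region's allocation decreased.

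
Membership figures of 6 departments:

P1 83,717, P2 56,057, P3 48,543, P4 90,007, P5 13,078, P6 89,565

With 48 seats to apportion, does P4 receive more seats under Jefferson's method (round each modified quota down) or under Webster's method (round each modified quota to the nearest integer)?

Jefferson

Jefferson: P1 11, P2 7, P3 6, P4 12, P5 1, P6 11.
Webster: P1 11, P2 7, P3 6, P4 11, P5 2, P6 11.
P4 gets 12 under Jefferson and 11 under Webster.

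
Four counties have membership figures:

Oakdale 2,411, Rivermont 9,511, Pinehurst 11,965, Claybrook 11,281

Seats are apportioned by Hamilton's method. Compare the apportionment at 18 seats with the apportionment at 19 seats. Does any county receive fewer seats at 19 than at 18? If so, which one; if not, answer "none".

none

At 18 seats: Oakdale 1, Rivermont 5, Pinehurst 6, Claybrook 6.
At 19 seats: Oakdale 1, Rivermont 5, Pinehurst 7, Claybrook 6.
No county's allocation decreased.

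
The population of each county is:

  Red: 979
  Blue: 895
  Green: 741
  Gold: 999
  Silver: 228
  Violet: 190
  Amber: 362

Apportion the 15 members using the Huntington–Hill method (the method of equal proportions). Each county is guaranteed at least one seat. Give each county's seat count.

Red: 3; Blue: 3; Green: 3; Gold: 3; Silver: 1; Violet: 1; Amber: 1

With divisor 295: modified quotas Red 3.319, Blue 3.034, Green 2.512, Gold 3.386, Silver 0.773, Violet 0.644, Amber 1.227.
Geometric-mean thresholds: Red √(3·4)=3.464, Blue √(3·4)=3.464, Green √(2·3)=2.449, Gold √(3·4)=3.464, Silver (min 1), Violet (min 1), Amber √(1·2)=1.414.
Each quota rounded against its threshold gives Red 3, Blue 3, Green 3, Gold 3, Silver 1, Violet 1, Amber 1 (total 15).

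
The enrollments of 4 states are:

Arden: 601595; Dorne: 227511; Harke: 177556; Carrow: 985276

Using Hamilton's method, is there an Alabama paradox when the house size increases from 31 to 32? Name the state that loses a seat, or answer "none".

At 31 seats: Arden 9, Dorne 4, Harke 3, Carrow 15.
At 32 seats: Arden 10, Dorne 3, Harke 3, Carrow 16.
Dorne drops from 4 to 3.

Dorne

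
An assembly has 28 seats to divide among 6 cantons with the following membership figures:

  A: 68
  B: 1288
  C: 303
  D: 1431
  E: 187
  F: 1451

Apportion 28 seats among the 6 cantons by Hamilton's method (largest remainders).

The standard divisor is 4728/28 ≈ 168.857.
Standard quotas: A 0.403, B 7.628, C 1.794, D 8.475, E 1.107, F 8.593.
Lower quotas: A 0, B 7, C 1, D 8, E 1, F 8 (sum 25, leaving 3 seats).
Remainders in descending order: C 0.794, B 0.628, F 0.593, D 0.475, A 0.403, E 0.107.
The surplus seats go to C, B, F.

A 0, B 8, C 2, D 8, E 1, F 9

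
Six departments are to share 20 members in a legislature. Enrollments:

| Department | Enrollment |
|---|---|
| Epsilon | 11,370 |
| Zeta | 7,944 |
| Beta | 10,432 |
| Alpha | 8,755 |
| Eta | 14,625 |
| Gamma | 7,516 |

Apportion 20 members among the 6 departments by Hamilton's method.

The standard divisor is 60642/20 ≈ 3032.1.
Standard quotas: Epsilon 3.7499, Zeta 2.6200, Beta 3.4405, Alpha 2.8874, Eta 4.8234, Gamma 2.4788.
Lower quotas: Epsilon 3, Zeta 2, Beta 3, Alpha 2, Eta 4, Gamma 2 (sum 16, leaving 4 seats).
Remainders in descending order: Alpha 0.8874, Eta 0.8234, Epsilon 0.7499, Zeta 0.6200, Gamma 0.4788, Beta 0.4405.
Largest remainders: Alpha, Eta, Epsilon, Zeta receive the extra seats.

Epsilon=4, Zeta=3, Beta=3, Alpha=3, Eta=5, Gamma=2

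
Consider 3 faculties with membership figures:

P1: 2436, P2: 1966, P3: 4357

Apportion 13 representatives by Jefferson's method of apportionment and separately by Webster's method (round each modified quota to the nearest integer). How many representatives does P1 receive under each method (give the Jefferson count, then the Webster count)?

3 and 4

Jefferson: P1 3, P2 3, P3 7.
Webster: P1 4, P2 3, P3 6.
P1 gets 3 under Jefferson and 4 under Webster.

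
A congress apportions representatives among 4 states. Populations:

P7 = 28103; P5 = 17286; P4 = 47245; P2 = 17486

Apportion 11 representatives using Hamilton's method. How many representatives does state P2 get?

The standard divisor is 110120/11 ≈ 10010.909.
Standard quotas: P7 2.8072, P5 1.7267, P4 4.7194, P2 1.7467.
Lower quotas: P7 2, P5 1, P4 4, P2 1 (sum 8, leaving 3 seats).
Remainders in descending order: P7 0.8072, P2 0.7467, P5 0.7267, P4 0.7194.
The surplus seats go to P7, P2, P5.
P2 receives 2.

2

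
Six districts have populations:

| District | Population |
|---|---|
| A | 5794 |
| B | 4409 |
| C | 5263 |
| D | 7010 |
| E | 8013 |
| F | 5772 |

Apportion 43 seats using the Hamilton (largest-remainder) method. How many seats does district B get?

Standard divisor: 36261 ÷ 43 ≈ 843.279.
Standard quotas: A 6.8708, B 5.2284, C 6.2411, D 8.3128, E 9.5022, F 6.8447.
Lower quotas: A 6, B 5, C 6, D 8, E 9, F 6 (sum 40, leaving 3 seats).
Remainders in descending order: A 0.8708, F 0.8447, E 0.5022, D 0.3128, C 0.2411, B 0.2284.
Largest remainders: A, F, E receive the extra seats.
B receives 5.

5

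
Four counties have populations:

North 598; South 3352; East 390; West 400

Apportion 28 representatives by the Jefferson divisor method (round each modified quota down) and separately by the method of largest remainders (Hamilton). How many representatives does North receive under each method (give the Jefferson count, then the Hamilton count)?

3 and 4

Jefferson: North 3, South 21, East 2, West 2.
Hamilton: North 4, South 20, East 2, West 2.
North gets 3 under Jefferson and 4 under Hamilton.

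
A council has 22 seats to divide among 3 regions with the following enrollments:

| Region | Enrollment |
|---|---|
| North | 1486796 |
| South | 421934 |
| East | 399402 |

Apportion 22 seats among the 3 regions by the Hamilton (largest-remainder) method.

North 14; South 4; East 4

Total 2308132; standard divisor 2308132/22 ≈ 104915.091.
Standard quotas: North 14.1714, South 4.0217, East 3.8069.
Lower quotas: North 14, South 4, East 3 (sum 21, leaving 1 seat).
Remainders in descending order: East 0.8069, North 0.1714, South 0.0217.
Largest remainder: East receives the extra seat.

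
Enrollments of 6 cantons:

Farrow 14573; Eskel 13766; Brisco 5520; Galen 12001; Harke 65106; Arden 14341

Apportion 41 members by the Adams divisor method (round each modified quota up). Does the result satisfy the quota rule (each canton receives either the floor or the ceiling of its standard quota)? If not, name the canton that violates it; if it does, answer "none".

Harke

Standard quotas: Farrow 4.768, Eskel 4.504, Brisco 1.806, Galen 3.927, Harke 21.302, Arden 4.692.
Adams allocation: Farrow 5, Eskel 5, Brisco 2, Galen 4, Harke 20, Arden 5.
Harke has quota 21.302 (lower 21, upper 22) but receives 20 — outside the quota interval.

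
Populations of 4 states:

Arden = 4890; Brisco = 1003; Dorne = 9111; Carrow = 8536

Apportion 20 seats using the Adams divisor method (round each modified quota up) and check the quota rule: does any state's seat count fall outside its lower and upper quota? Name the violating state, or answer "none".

none

Standard quotas: Arden 4.155, Brisco 0.852, Dorne 7.741, Carrow 7.252.
Adams allocation: Arden 4, Brisco 1, Dorne 8, Carrow 7.
Every allocation lies between the lower and upper quota.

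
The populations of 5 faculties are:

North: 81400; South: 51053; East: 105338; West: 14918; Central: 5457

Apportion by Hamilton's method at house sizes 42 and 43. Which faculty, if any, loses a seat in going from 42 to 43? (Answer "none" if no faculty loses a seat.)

West

At 42 seats: North 13, South 8, East 17, West 3, Central 1.
At 43 seats: North 14, South 8, East 18, West 2, Central 1.
West drops from 3 to 2.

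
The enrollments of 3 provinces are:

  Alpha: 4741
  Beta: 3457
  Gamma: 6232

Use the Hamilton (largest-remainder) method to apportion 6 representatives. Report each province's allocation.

Standard divisor: 14430 ÷ 6 = 2405.
Standard quotas: Alpha 1.9713, Beta 1.4374, Gamma 2.5913.
Lower quotas: Alpha 1, Beta 1, Gamma 2 (sum 4, leaving 2 seats).
Remainders in descending order: Alpha 0.9713, Gamma 0.5913, Beta 0.4374.
Largest remainders: Alpha, Gamma receive the extra seats.

Alpha: 2, Beta: 1, Gamma: 3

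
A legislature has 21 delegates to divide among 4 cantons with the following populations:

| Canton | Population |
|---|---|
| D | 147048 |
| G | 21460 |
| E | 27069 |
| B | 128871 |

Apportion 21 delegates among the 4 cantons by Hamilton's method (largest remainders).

D: 10, G: 1, E: 2, B: 8

Standard divisor: 324448 ÷ 21 ≈ 15449.905.
Standard quotas: D 9.5177, G 1.3890, E 1.7520, B 8.3412.
Lower quotas: D 9, G 1, E 1, B 8 (sum 19, leaving 2 seats).
Remainders in descending order: E 0.7520, D 0.5177, G 0.3890, B 0.3412.
Largest remainders: E, D receive the extra seats.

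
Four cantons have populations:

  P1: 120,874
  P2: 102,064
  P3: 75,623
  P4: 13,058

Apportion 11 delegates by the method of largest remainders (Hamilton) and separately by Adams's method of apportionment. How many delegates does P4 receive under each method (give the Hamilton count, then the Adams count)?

Hamilton: P1 4, P2 4, P3 3, P4 0.
Adams: P1 4, P2 3, P3 3, P4 1.
P4 gets 0 under Hamilton and 1 under Adams.

0 and 1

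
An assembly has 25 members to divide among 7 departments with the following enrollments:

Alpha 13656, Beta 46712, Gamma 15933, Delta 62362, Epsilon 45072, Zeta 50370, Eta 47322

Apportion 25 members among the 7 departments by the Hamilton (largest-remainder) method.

Alpha: 1, Beta: 4, Gamma: 1, Delta: 6, Epsilon: 4, Zeta: 5, Eta: 4

Total 281427; standard divisor 281427/25 ≈ 11257.08.
Standard quotas: Alpha 1.2131, Beta 4.1496, Gamma 1.4154, Delta 5.5398, Epsilon 4.0039, Zeta 4.4745, Eta 4.2038.
Lower quotas: Alpha 1, Beta 4, Gamma 1, Delta 5, Epsilon 4, Zeta 4, Eta 4 (sum 23, leaving 2 seats).
Remainders in descending order: Delta 0.5398, Zeta 0.4745, Gamma 0.4154, Alpha 0.2131, Eta 0.2038, Beta 0.1496, Epsilon 0.0039.
The surplus seats go to Delta, Zeta.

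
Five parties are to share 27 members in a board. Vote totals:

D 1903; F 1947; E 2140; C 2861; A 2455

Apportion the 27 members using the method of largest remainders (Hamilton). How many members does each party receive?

D 4, F 5, E 5, C 7, A 6

Standard divisor: 11306 ÷ 27 ≈ 418.741.
Standard quotas: D 4.545, F 4.650, E 5.111, C 6.832, A 5.863.
Lower quotas: D 4, F 4, E 5, C 6, A 5 (sum 24, leaving 3 seats).
Remainders in descending order: A 0.863, C 0.832, F 0.650, D 0.545, E 0.111.
Largest remainders: A, C, F receive the extra seats.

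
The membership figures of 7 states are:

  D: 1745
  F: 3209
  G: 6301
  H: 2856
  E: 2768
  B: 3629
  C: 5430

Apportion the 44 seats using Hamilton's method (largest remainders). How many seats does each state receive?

D 3, F 5, G 11, H 5, E 5, B 6, C 9

Standard divisor: 25938 ÷ 44 ≈ 589.5.
Standard quotas: D 2.9601, F 5.4436, G 10.6887, H 4.8448, E 4.6955, B 6.1561, C 9.2112.
Lower quotas: D 2, F 5, G 10, H 4, E 4, B 6, C 9 (sum 40, leaving 4 seats).
Remainders in descending order: D 0.9601, H 0.8448, E 0.6955, G 0.6887, F 0.4436, C 0.2112, B 0.1561.
Largest remainders: D, H, E, G receive the extra seats.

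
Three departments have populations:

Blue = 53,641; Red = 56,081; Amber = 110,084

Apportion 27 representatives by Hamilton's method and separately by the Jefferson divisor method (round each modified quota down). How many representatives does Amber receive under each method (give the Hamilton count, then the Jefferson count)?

13 and 14

Hamilton: Blue 7, Red 7, Amber 13.
Jefferson: Blue 6, Red 7, Amber 14.
Amber gets 13 under Hamilton and 14 under Jefferson.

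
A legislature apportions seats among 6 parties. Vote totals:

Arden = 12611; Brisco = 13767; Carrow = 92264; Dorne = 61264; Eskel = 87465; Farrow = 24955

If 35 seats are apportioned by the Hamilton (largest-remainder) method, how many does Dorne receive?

Total 292326; standard divisor 292326/35 ≈ 8352.171.
Standard quotas: Arden 1.5099, Brisco 1.6483, Carrow 11.0467, Dorne 7.3351, Eskel 10.4721, Farrow 2.9878.
Lower quotas: Arden 1, Brisco 1, Carrow 11, Dorne 7, Eskel 10, Farrow 2 (sum 32, leaving 3 seats).
Remainders in descending order: Farrow 0.9878, Brisco 0.6483, Arden 0.5099, Eskel 0.4721, Dorne 0.3351, Carrow 0.0467.
The surplus seats go to Farrow, Brisco, Arden.
Dorne receives 7.

7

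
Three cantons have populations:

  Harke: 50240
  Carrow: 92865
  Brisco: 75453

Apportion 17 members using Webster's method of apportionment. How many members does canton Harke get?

4

Standard divisor 218558/17 ≈ 12856.353; standard quotas: Harke 3.908, Carrow 7.223, Brisco 5.869.
Rounding to the nearest integer gives Harke 4, Carrow 7, Brisco 6 — total 17, matching the house size, so no adjustment is needed.
Harke receives 4.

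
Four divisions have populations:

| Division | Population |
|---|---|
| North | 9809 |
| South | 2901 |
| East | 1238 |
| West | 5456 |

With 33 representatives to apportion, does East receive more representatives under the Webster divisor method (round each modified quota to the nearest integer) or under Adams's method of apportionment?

Webster: North 17, South 5, East 2, West 9.
Adams: North 16, South 5, East 3, West 9.
East gets 2 under Webster and 3 under Adams.

Adams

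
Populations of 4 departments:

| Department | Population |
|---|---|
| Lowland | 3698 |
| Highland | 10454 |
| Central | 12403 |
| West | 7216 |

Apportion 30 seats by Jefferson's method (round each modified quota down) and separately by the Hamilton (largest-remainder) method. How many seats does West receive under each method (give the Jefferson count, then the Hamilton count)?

6 and 7

Jefferson: Lowland 3, Highland 10, Central 11, West 6.
Hamilton: Lowland 3, Highland 9, Central 11, West 7.
West gets 6 under Jefferson and 7 under Hamilton.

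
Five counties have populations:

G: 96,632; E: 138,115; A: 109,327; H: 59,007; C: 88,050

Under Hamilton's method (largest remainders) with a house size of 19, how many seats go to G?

Standard divisor: 491131 ÷ 19 = 25849.
Standard quotas: G 3.7383, E 5.3431, A 4.2294, H 2.2828, C 3.4063.
Lower quotas: G 3, E 5, A 4, H 2, C 3 (sum 17, leaving 2 seats).
Remainders in descending order: G 0.7383, C 0.4063, E 0.3431, H 0.2828, A 0.2294.
Largest remainders: G, C receive the extra seats.
G receives 4.

4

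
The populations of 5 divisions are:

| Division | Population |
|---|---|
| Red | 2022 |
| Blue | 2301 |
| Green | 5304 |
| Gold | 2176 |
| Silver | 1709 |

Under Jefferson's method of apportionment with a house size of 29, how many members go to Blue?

5

Standard divisor 13512/29 ≈ 465.931; standard quotas: Red 4.340, Blue 4.938, Green 11.384, Gold 4.670, Silver 3.668.
Rounding down gives 4, 4, 11, 4, 3 = 26 seats, so the divisor must be adjusted.
With modified divisor 430: modified quotas Red 4.702, Blue 5.351, Green 12.335, Gold 5.060, Silver 3.974.
Rounding down: Red 4, Blue 5, Green 12, Gold 5, Silver 3 (total 29).
Blue receives 5.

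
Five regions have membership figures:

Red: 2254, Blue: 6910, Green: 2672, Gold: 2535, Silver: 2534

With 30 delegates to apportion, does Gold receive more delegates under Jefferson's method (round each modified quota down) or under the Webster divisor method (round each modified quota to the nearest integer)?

Jefferson: Red 4, Blue 13, Green 5, Gold 4, Silver 4.
Webster: Red 4, Blue 12, Green 5, Gold 5, Silver 4.
Gold gets 4 under Jefferson and 5 under Webster.

Webster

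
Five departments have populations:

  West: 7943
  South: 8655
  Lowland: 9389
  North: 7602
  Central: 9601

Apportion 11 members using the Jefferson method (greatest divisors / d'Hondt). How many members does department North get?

Standard divisor 43190/11 ≈ 3926.364; standard quotas: West 2.023, South 2.204, Lowland 2.391, North 1.936, Central 2.445.
Rounding down gives 2, 2, 2, 1, 2 = 9 seats, so the divisor must be adjusted.
With modified divisor 3160: modified quotas West 2.514, South 2.739, Lowland 2.971, North 2.406, Central 3.038.
Rounding down: West 2, South 2, Lowland 2, North 2, Central 3 (total 11).
North receives 2.

2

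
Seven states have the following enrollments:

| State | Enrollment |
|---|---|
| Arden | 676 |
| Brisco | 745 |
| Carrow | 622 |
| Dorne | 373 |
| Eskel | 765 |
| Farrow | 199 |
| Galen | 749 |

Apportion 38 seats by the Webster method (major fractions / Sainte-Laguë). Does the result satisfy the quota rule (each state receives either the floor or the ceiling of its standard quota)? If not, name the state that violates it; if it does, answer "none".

Standard quotas: Arden 6.221, Brisco 6.856, Carrow 5.724, Dorne 3.433, Eskel 7.040, Farrow 1.831, Galen 6.893.
Webster allocation: Arden 6, Brisco 7, Carrow 6, Dorne 3, Eskel 7, Farrow 2, Galen 7.
Every allocation lies between the lower and upper quota.

none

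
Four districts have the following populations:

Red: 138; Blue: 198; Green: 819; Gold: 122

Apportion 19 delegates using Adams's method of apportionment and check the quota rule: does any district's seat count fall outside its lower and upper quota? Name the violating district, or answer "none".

none

Standard quotas: Red 2.053, Blue 2.946, Green 12.186, Gold 1.815.
Adams allocation: Red 2, Blue 3, Green 12, Gold 2.
Every allocation lies between the lower and upper quota.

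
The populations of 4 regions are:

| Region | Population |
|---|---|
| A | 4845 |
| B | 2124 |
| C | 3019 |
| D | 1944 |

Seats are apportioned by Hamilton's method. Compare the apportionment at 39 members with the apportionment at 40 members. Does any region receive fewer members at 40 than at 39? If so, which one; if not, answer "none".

At 39 seats: A 16, B 7, C 10, D 6.
At 40 seats: A 16, B 7, C 10, D 7.
No region's allocation decreased.

none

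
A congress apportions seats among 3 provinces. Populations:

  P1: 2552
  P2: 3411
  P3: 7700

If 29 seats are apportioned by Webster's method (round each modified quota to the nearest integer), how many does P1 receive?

5

Standard divisor 13663/29 ≈ 471.138; standard quotas: P1 5.417, P2 7.240, P3 16.343.
Rounding to the nearest integer gives 5, 7, 16 = 28 seats, so the divisor must be adjusted.
With modified divisor 465.87: modified quotas P1 5.478, P2 7.322, P3 16.528.
Rounding to the nearest integer: P1 5, P2 7, P3 17 (total 29).
P1 receives 5.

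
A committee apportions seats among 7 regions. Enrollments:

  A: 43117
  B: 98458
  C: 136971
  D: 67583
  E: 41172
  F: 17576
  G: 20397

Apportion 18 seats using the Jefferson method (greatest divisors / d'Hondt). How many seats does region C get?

Standard divisor 425274/18 ≈ 23626.333; standard quotas: A 1.825, B 4.167, C 5.797, D 2.860, E 1.743, F 0.744, G 0.863.
Rounding down gives 1, 4, 5, 2, 1, 0, 0 = 13 seats, so the divisor must be adjusted.
With modified divisor 19903.2: modified quotas A 2.166, B 4.947, C 6.882, D 3.396, E 2.069, F 0.883, G 1.025.
Rounding down: A 2, B 4, C 6, D 3, E 2, F 0, G 1 (total 18).
C receives 6.

6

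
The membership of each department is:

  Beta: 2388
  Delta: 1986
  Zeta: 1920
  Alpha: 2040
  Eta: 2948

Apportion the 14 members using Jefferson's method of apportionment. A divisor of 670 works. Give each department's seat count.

Beta 3, Delta 2, Zeta 2, Alpha 3, Eta 4

With modified divisor 670: modified quotas Beta 3.564, Delta 2.964, Zeta 2.866, Alpha 3.045, Eta 4.400.
Rounding down: Beta 3, Delta 2, Zeta 2, Alpha 3, Eta 4 (total 14).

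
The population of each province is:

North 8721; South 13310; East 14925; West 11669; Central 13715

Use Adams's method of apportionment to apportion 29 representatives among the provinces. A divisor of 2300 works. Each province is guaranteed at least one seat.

North: 4; South: 6; East: 7; West: 6; Central: 6

With modified divisor 2300: modified quotas North 3.792, South 5.787, East 6.489, West 5.073, Central 5.963.
Rounding up: North 4, South 6, East 7, West 6, Central 6 (total 29).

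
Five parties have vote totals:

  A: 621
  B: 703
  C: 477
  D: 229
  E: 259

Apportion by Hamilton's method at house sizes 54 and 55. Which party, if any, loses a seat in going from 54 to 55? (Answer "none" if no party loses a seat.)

At 54 seats: A 15, B 17, C 11, D 5, E 6.
At 55 seats: A 15, B 17, C 11, D 6, E 6.
No party's allocation decreased.

none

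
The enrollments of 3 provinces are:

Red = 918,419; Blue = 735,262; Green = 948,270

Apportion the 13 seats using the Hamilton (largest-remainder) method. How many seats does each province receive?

Red 4, Blue 4, Green 5

The standard divisor is 2601951/13 ≈ 200150.077.
Standard quotas: Red 4.5887, Blue 3.6736, Green 4.7378.
Lower quotas: Red 4, Blue 3, Green 4 (sum 11, leaving 2 seats).
Remainders in descending order: Green 0.7378, Blue 0.6736, Red 0.5887.
The surplus seats go to Green, Blue.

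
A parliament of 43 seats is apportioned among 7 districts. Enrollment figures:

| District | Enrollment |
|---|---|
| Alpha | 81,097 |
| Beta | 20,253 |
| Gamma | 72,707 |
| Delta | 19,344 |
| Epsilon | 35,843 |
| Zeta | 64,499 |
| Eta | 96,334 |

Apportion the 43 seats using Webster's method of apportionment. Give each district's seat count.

Alpha: 9, Beta: 2, Gamma: 8, Delta: 2, Epsilon: 4, Zeta: 7, Eta: 11

Standard divisor 390077/43 ≈ 9071.558; standard quotas: Alpha 8.940, Beta 2.233, Gamma 8.015, Delta 2.132, Epsilon 3.951, Zeta 7.110, Eta 10.619.
Rounding to the nearest integer gives Alpha 9, Beta 2, Gamma 8, Delta 2, Epsilon 4, Zeta 7, Eta 11 — total 43, matching the house size, so no adjustment is needed.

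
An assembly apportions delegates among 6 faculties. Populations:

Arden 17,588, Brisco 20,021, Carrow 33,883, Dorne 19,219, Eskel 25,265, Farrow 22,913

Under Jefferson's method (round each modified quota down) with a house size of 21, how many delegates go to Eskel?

4

Standard divisor 138889/21 ≈ 6613.762; standard quotas: Arden 2.659, Brisco 3.027, Carrow 5.123, Dorne 2.906, Eskel 3.820, Farrow 3.464.
Rounding down gives 2, 3, 5, 2, 3, 3 = 18 seats, so the divisor must be adjusted.
With modified divisor 5800: modified quotas Arden 3.032, Brisco 3.452, Carrow 5.842, Dorne 3.314, Eskel 4.356, Farrow 3.951.
Rounding down: Arden 3, Brisco 3, Carrow 5, Dorne 3, Eskel 4, Farrow 3 (total 21).
Eskel receives 4.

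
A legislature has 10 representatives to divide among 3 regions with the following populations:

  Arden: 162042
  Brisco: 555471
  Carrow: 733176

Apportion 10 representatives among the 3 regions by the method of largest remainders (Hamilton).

Arden: 1, Brisco: 4, Carrow: 5

Standard divisor: 1450689 ÷ 10 ≈ 145068.9.
Standard quotas: Arden 1.1170, Brisco 3.8290, Carrow 5.0540.
Lower quotas: Arden 1, Brisco 3, Carrow 5 (sum 9, leaving 1 seat).
Remainders in descending order: Brisco 0.8290, Arden 0.1170, Carrow 0.0540.
The surplus seat goes to Brisco.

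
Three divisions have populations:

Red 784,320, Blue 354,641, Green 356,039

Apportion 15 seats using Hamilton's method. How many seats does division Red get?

Total 1495000; standard divisor 1495000/15 ≈ 99666.667.
Standard quotas: Red 7.8694, Blue 3.5583, Green 3.5723.
Lower quotas: Red 7, Blue 3, Green 3 (sum 13, leaving 2 seats).
Remainders in descending order: Red 0.8694, Green 0.5723, Blue 0.5583.
The surplus seats go to Red, Green.
Red receives 8.

8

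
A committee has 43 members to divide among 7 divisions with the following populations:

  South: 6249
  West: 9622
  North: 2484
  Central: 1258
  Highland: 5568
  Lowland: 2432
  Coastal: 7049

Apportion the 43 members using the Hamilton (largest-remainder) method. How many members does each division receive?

Standard divisor: 34662 ÷ 43 ≈ 806.093.
Standard quotas: South 7.7522, West 11.9366, North 3.0815, Central 1.5606, Highland 6.9074, Lowland 3.0170, Coastal 8.7446.
Lower quotas: South 7, West 11, North 3, Central 1, Highland 6, Lowland 3, Coastal 8 (sum 39, leaving 4 seats).
Remainders in descending order: West 0.9366, Highland 0.9074, South 0.7522, Coastal 0.7446, Central 0.5606, North 0.0815, Lowland 0.0170.
The surplus seats go to West, Highland, South, Coastal.

South 8, West 12, North 3, Central 1, Highland 7, Lowland 3, Coastal 9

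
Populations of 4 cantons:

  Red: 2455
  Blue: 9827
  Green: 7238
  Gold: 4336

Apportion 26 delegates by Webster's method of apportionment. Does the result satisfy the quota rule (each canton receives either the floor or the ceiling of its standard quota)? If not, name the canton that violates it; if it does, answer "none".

Standard quotas: Red 2.676, Blue 10.710, Green 7.888, Gold 4.726.
Webster allocation: Red 3, Blue 10, Green 8, Gold 5.
Every allocation lies between the lower and upper quota.

none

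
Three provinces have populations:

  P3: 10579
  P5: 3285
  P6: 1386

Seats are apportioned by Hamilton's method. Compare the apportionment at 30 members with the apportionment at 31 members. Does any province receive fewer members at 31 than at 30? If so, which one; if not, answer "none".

At 30 seats: P3 21, P5 6, P6 3.
At 31 seats: P3 21, P5 7, P6 3.
No province's allocation decreased.

none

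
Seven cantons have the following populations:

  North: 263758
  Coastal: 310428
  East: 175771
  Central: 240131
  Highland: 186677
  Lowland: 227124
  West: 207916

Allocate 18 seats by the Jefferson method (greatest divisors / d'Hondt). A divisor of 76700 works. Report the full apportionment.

North 3, Coastal 4, East 2, Central 3, Highland 2, Lowland 2, West 2

With modified divisor 76700: modified quotas North 3.439, Coastal 4.047, East 2.292, Central 3.131, Highland 2.434, Lowland 2.961, West 2.711.
Rounding down: North 3, Coastal 4, East 2, Central 3, Highland 2, Lowland 2, West 2 (total 18).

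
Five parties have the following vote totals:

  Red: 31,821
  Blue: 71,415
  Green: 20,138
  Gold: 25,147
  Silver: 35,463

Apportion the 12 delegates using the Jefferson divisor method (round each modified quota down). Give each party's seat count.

Red: 2; Blue: 5; Green: 1; Gold: 2; Silver: 2

Standard divisor 183984/12 ≈ 15332; standard quotas: Red 2.075, Blue 4.658, Green 1.313, Gold 1.640, Silver 2.313.
Rounding down gives 2, 4, 1, 1, 2 = 10 seats, so the divisor must be adjusted.
With modified divisor 12200: modified quotas Red 2.608, Blue 5.854, Green 1.651, Gold 2.061, Silver 2.907.
Rounding down: Red 2, Blue 5, Green 1, Gold 2, Silver 2 (total 12).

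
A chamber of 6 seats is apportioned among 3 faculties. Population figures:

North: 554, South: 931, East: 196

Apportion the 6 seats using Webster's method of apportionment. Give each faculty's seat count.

North 2, South 3, East 1

Standard divisor 1681/6 ≈ 280.167; standard quotas: North 1.977, South 3.323, East 0.700.
Rounding to the nearest integer gives North 2, South 3, East 1 — total 6, matching the house size, so no adjustment is needed.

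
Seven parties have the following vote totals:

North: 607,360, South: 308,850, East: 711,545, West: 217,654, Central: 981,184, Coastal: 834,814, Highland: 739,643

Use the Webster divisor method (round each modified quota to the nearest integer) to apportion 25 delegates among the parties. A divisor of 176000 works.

North=3; South=2; East=4; West=1; Central=6; Coastal=5; Highland=4

With modified divisor 176000: modified quotas North 3.451, South 1.755, East 4.043, West 1.237, Central 5.575, Coastal 4.743, Highland 4.203.
Rounding to the nearest integer: North 3, South 2, East 4, West 1, Central 6, Coastal 5, Highland 4 (total 25).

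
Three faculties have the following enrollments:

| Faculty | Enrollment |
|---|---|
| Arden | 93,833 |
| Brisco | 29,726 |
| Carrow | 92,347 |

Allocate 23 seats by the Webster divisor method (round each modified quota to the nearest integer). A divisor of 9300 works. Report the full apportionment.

With modified divisor 9300: modified quotas Arden 10.090, Brisco 3.196, Carrow 9.930.
Rounding to the nearest integer: Arden 10, Brisco 3, Carrow 10 (total 23).

Arden: 10; Brisco: 3; Carrow: 10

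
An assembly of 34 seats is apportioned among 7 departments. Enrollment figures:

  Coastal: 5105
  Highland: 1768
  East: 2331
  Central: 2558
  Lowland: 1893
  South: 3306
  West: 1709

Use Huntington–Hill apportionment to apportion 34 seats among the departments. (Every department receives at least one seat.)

Coastal=9; Highland=3; East=4; Central=5; Lowland=4; South=6; West=3

With divisor 542: modified quotas Coastal 9.419, Highland 3.262, East 4.301, Central 4.720, Lowland 3.493, South 6.100, West 3.153.
Geometric-mean thresholds: Coastal √(9·10)=9.487, Highland √(3·4)=3.464, East √(4·5)=4.472, Central √(4·5)=4.472, Lowland √(3·4)=3.464, South √(6·7)=6.481, West √(3·4)=3.464.
Each quota rounded against its threshold gives Coastal 9, Highland 3, East 4, Central 5, Lowland 4, South 6, West 3 (total 34).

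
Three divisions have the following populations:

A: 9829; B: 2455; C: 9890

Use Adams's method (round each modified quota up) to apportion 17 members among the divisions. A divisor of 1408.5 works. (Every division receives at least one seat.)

A 7, B 2, C 8

With modified divisor 1408.5: modified quotas A 6.978, B 1.743, C 7.022.
Rounding up: A 7, B 2, C 8 (total 17).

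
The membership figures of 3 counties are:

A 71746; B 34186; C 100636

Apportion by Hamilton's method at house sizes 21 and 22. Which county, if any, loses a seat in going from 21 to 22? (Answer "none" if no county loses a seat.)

At 21 seats: A 7, B 4, C 10.
At 22 seats: A 8, B 3, C 11.
B drops from 4 to 3.

B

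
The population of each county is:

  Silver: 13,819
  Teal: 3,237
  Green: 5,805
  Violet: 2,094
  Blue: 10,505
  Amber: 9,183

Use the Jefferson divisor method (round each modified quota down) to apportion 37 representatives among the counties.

Silver=12; Teal=2; Green=5; Violet=1; Blue=9; Amber=8

Standard divisor 44643/37 ≈ 1206.568; standard quotas: Silver 11.453, Teal 2.683, Green 4.811, Violet 1.736, Blue 8.707, Amber 7.611.
Rounding down gives 11, 2, 4, 1, 8, 7 = 33 seats, so the divisor must be adjusted.
With modified divisor 1100: modified quotas Silver 12.563, Teal 2.943, Green 5.277, Violet 1.904, Blue 9.550, Amber 8.348.
Rounding down: Silver 12, Teal 2, Green 5, Violet 1, Blue 9, Amber 8 (total 37).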